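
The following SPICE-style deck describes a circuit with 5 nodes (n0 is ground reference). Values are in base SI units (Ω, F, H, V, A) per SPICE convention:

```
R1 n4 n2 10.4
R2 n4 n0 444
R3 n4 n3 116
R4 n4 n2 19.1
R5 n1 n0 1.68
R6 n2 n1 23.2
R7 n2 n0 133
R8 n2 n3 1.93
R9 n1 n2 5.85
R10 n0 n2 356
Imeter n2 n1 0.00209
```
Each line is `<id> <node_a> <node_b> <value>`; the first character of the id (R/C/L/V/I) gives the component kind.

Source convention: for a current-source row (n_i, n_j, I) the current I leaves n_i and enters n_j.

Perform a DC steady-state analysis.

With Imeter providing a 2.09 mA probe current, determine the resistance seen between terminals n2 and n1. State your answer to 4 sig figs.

Apply KCL at each of the 4 non-ground nodes and solve the resulting linear system.
Node n1: branches {R5, R6, R9, Imeter} → V_1 = 0.0001906
Node n2: branches {R1, R4, R6, R7, R8, R9, R10, Imeter} → V_2 = -0.009044
Node n3: branches {R3, R8} → V_3 = -0.009041
Node n4: branches {R1, R2, R3, R4} → V_4 = -0.008916

R_eq = 4.418 Ω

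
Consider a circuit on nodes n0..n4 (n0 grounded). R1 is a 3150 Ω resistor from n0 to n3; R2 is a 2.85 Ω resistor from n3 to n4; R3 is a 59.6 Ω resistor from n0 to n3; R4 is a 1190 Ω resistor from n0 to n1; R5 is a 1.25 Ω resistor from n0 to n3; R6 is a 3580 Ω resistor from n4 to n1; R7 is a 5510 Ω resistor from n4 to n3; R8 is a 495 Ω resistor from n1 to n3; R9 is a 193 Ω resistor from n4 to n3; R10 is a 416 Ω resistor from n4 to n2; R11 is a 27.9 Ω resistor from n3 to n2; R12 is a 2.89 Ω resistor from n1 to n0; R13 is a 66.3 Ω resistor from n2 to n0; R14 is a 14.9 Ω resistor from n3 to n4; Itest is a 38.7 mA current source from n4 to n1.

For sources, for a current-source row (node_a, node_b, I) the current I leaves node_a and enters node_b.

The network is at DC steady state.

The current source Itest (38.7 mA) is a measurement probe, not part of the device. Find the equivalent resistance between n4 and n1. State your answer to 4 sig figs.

Apply KCL at each of the 4 non-ground nodes and solve the resulting linear system.
Node n1: branches {R4, R6, R8, R12, Itest} → V_1 = 0.1105
Node n2: branches {R10, R11, R13} → V_2 = -0.03722
Node n3: branches {R1, R2, R3, R5, R7, R8, R9, R11, R14} → V_3 = -0.04620
Node n4: branches {R2, R6, R7, R9, R10, R14, Itest} → V_4 = -0.1369

R_eq = 6.391 Ω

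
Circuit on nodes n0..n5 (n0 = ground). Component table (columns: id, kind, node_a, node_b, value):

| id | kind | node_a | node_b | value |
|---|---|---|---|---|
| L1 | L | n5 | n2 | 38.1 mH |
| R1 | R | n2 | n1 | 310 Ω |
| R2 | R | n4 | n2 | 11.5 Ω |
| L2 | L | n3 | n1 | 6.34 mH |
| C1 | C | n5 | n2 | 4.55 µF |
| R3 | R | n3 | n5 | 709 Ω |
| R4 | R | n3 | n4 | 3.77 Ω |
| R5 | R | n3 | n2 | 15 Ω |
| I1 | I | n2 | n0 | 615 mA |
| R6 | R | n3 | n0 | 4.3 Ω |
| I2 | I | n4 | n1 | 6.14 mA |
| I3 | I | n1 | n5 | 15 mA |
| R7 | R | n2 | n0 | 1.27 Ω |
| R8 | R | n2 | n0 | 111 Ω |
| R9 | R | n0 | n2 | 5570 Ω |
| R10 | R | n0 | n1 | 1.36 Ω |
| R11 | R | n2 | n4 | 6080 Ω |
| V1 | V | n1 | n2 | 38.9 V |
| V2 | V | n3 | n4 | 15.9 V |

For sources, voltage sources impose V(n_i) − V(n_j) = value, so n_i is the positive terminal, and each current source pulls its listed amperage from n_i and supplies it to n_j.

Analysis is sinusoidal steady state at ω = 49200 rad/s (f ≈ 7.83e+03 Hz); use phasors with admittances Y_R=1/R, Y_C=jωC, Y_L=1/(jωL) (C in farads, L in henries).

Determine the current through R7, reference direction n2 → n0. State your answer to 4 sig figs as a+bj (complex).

Apply KCL at each of the 5 non-ground nodes and solve the resulting linear system.
Node n1: branches {R1, L2, I2, I3, R10, V1} → V_1 = 20.41+0.02878j
Node n2: branches {L1, R1, R2, C1, R5, I1, R7, R8, R9, R11, V1} → V_2 = -18.49+0.02878j
Node n3: branches {L2, R3, R4, R5, R6, V2} → V_3 = -3.842-0.1896j
Node n4: branches {R2, R4, I2, R11, V2} → V_4 = -19.74-0.1896j
Node n5: branches {L1, C1, R3, I3} → V_5 = -18.49-0.1309j
Source currents: i(V1)=-15.14+0.05659j, i(V2)=-4.320-0.01902j

-14.56+0.02266j A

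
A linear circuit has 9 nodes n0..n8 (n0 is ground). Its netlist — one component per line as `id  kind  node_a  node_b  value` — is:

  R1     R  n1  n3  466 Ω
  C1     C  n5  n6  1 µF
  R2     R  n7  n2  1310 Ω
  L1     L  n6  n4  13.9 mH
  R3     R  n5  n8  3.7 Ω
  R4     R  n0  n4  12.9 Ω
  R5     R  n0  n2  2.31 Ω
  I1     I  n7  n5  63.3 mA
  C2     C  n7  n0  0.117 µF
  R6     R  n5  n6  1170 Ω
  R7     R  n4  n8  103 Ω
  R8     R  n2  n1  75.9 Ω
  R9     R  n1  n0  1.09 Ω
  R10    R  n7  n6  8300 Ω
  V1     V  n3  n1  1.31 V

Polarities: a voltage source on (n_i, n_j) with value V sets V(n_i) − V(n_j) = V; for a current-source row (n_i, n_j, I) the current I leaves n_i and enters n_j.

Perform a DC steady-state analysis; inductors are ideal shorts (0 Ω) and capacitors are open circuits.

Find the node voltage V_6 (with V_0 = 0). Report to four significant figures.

MNA unknowns: 8 node voltages V₁..V_8 plus 2 source currents (L1, V1)
R1: Y=0.002146 on G[1,3]
C1: Y=0.000 on G[5,6]
R2: Y=0.0007634 on G[7,2]
L1: row V6−V4=0, i_L1 at 6,4
R3: Y=0.2703 on G[5,8]
R4: Y=0.07752 on G[0,4]
R5: Y=0.4329 on G[0,2]
I1: z[7]−=0.0633, z[5]+=0.0633
C2: Y=0.000 on G[7,0]
R6: Y=0.0008547 on G[5,6]
R7: Y=0.009709 on G[4,8]
R8: Y=0.01318 on G[2,1]
R9: Y=0.9174 on G[1,0]
R10: Y=0.0001205 on G[7,6]
V1: row V3−V1=1.31, i_V1 at 3,1
solve → V1=-0.001733, V2=-0.1224, V3=1.308, V4=0.7041, V5=6.894, V6=0.7041, V7=-71.63, V8=6.679
aux → i_L1=-0.003425, i_V1=-0.002811

0.7041 V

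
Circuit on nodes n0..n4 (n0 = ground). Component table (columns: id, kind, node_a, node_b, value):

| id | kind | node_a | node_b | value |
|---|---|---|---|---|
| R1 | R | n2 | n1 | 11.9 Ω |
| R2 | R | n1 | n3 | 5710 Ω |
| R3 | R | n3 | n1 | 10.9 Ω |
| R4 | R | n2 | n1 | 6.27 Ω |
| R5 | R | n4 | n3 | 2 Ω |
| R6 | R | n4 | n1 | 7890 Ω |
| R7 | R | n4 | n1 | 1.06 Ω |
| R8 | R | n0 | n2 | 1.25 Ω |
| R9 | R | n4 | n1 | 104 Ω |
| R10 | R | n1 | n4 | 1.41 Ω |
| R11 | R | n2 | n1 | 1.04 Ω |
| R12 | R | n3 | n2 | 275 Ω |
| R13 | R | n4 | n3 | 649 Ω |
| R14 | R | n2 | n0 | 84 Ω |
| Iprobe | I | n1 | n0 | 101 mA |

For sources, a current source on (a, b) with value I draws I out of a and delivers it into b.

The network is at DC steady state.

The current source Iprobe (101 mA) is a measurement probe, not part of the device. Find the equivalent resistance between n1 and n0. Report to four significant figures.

MNA unknowns: 4 node voltages V₁..V_4
R1: Y=0.08403 on G[2,1]
R2: Y=0.0001751 on G[1,3]
R3: Y=0.09174 on G[3,1]
R4: Y=0.1595 on G[2,1]
R5: Y=0.5000 on G[4,3]
R6: Y=0.0001267 on G[4,1]
R7: Y=0.9434 on G[4,1]
R8: Y=0.8000 on G[0,2]
R9: Y=0.009615 on G[4,1]
R10: Y=0.7092 on G[1,4]
R11: Y=0.9615 on G[2,1]
R12: Y=0.003636 on G[3,2]
R13: Y=0.001541 on G[4,3]
R14: Y=0.01190 on G[2,0]
Iprobe: z[1]−=0.101, z[0]+=0.101
solve → V1=-0.2080, V2=-0.1244, V3=-0.2073, V4=-0.2078

R_eq = 2.059 Ω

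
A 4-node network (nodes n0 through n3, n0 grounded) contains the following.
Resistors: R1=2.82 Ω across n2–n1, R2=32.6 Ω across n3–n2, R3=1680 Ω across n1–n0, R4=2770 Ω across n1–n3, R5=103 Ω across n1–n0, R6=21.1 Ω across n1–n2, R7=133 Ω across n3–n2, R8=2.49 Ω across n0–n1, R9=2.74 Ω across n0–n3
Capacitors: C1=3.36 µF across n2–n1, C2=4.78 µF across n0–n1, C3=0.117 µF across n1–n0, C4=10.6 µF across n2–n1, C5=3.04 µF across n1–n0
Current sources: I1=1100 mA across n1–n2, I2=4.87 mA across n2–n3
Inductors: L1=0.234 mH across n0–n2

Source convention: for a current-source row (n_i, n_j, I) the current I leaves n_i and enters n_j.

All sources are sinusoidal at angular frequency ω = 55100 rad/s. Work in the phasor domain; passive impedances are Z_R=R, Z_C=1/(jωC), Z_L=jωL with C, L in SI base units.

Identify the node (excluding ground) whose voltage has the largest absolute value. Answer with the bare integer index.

Element admittances at ω=55100 rad/s:
  Y(R1) = 0.3546+0.000j S between n2,n1
  Y(R2) = 0.03067+0.000j S between n3,n2
  Y(R3) = 0.0005952+0.000j S between n1,n0
  Y(C1) = 0.000+0.1851j S between n2,n1
  Y(R4) = 0.0003610+0.000j S between n1,n3
  Y(C2) = 0.000+0.2634j S between n0,n1
  Y(R5) = 0.009709+0.000j S between n1,n0
  Y(R6) = 0.04739+0.000j S between n1,n2
  Y(R7) = 0.007519+0.000j S between n3,n2
  I1: injects 1.1 A into n2 (from n1)
  Y(R8) = 0.4016+0.000j S between n0,n1
  Y(C3) = 0.000+0.006447j S between n1,n0
  Y(L1) = 0.000-0.07756j S between n0,n2
  Y(C4) = 0.000+0.5841j S between n2,n1
  Y(C5) = 0.000+0.1675j S between n1,n0
  Y(R9) = 0.3650+0.000j S between n0,n3
  I2: injects 0.00487 A into n3 (from n2)
Assemble and solve the 3×3 MNA system:
  V(n1)=0.1806+0.06561j  V(n2)=0.9003-1.048j  V(n3)=0.09745-0.09911j

2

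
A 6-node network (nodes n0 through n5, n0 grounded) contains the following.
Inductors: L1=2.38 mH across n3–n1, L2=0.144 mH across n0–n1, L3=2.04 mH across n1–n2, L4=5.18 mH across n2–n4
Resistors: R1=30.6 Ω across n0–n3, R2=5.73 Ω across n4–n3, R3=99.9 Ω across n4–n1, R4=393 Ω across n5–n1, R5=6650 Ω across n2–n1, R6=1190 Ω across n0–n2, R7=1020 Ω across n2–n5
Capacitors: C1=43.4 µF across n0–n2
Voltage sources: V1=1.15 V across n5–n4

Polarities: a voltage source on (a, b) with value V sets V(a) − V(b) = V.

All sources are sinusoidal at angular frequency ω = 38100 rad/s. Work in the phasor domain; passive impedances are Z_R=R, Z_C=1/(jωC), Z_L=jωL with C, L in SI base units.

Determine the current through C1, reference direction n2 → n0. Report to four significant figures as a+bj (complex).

Apply KCL at each of the 5 non-ground nodes and solve the resulting linear system.
Node n1: branches {L1, L2, R3, L3, R4, R5} → V_1 = -0.001922+0.007530j
Node n2: branches {L3, R5, R6, L4, R7, C1} → V_2 = 0.0002774-0.0006176j
Node n3: branches {L1, R1, R2} → V_3 = -0.07326-0.02474j
Node n4: branches {R2, R3, L4, V1} → V_4 = -0.08901-0.02487j
Node n5: branches {R4, R7, V1} → V_5 = 1.061-0.02487j
Source currents: i(V1)=-0.003745+0.0001062j

0.001021+0.0004587j A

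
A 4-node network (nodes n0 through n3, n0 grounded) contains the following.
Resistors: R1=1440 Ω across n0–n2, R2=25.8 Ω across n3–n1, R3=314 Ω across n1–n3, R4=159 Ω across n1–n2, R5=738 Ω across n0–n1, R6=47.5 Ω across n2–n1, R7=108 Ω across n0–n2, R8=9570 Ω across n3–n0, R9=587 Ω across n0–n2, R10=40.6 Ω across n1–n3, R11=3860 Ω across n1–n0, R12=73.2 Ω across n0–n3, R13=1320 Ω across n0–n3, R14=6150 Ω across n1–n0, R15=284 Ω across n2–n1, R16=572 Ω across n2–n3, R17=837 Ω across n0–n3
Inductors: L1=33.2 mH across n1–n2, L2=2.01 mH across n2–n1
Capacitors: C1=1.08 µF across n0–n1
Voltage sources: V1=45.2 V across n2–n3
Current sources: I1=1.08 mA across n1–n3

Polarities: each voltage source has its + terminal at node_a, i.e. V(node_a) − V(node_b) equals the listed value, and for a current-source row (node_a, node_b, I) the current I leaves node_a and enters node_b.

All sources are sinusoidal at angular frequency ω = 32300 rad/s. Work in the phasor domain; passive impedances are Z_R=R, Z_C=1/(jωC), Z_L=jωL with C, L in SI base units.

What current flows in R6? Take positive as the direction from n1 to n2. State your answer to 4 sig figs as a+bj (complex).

-0.6325-0.08090j A

Element admittances at ω=32300 rad/s:
  Y(R1) = 0.0006944+0.000j S between n0,n2
  Y(R2) = 0.03876+0.000j S between n3,n1
  Y(R3) = 0.003185+0.000j S between n1,n3
  Y(R4) = 0.006289+0.000j S between n1,n2
  Y(R5) = 0.001355+0.000j S between n0,n1
  Y(R6) = 0.02105+0.000j S between n2,n1
  Y(R7) = 0.009259+0.000j S between n0,n2
  Y(R8) = 0.0001045+0.000j S between n3,n0
  Y(R9) = 0.001704+0.000j S between n0,n2
  Y(R10) = 0.02463+0.000j S between n1,n3
  Y(R11) = 0.0002591+0.000j S between n1,n0
  Y(L1) = 0.000-0.0009325j S between n1,n2
  Y(R12) = 0.01366+0.000j S between n0,n3
  Y(C1) = 0.000+0.03488j S between n0,n1
  Y(R13) = 0.0007576+0.000j S between n0,n3
  Y(R14) = 0.0001626+0.000j S between n1,n0
  Y(R15) = 0.003521+0.000j S between n2,n1
  Y(L2) = 0.000-0.01540j S between n2,n1
  Y(R16) = 0.001748+0.000j S between n2,n3
  Y(R17) = 0.001195+0.000j S between n0,n3
  V1: constraint V(n2)−V(n3) = 45.2
  I1: injects 0.00108 A into n3 (from n1)
Assemble and solve the 4×4 MNA system:
  V(n1)=-3.355+0.4064j  V(n2)=26.69+4.249j  V(n3)=-18.51+4.249j
  i(V1)=-1.380+0.3226j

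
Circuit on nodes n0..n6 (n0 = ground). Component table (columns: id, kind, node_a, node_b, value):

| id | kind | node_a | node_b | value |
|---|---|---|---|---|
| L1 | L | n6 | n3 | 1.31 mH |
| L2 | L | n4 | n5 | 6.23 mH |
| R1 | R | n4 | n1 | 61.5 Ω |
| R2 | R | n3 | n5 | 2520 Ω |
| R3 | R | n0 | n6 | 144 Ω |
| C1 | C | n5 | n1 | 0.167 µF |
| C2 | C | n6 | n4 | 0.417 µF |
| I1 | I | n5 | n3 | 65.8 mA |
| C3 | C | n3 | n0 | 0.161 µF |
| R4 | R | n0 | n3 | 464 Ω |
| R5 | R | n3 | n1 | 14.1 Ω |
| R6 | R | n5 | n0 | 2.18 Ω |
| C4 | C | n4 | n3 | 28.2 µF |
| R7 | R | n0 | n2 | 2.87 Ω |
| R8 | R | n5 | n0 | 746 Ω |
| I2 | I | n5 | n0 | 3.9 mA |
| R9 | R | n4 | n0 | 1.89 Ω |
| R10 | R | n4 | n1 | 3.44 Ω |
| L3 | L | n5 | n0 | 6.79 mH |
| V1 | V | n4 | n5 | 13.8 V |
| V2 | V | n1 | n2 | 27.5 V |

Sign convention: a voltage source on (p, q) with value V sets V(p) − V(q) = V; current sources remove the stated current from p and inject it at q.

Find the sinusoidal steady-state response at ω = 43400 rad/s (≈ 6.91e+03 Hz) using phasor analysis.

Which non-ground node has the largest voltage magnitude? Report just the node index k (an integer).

Element admittances at ω=43400 rad/s:
  Y(L1) = 0.000-0.01759j S between n6,n3
  Y(L2) = 0.000-0.003698j S between n4,n5
  Y(R1) = 0.01626+0.000j S between n4,n1
  Y(R2) = 0.0003968+0.000j S between n3,n5
  Y(R3) = 0.006944+0.000j S between n0,n6
  Y(C1) = 0.000+0.007248j S between n5,n1
  Y(C2) = 0.000+0.01810j S between n6,n4
  I1: injects 0.0658 A into n3 (from n5)
  Y(C3) = 0.000+0.006987j S between n3,n0
  Y(R4) = 0.002155+0.000j S between n0,n3
  Y(R5) = 0.07092+0.000j S between n3,n1
  Y(R6) = 0.4587+0.000j S between n5,n0
  Y(C4) = 0.000+1.224j S between n4,n3
  Y(R7) = 0.3484+0.000j S between n0,n2
  Y(R8) = 0.001340+0.000j S between n5,n0
  I2: injects 0.0039 A into n0 (from n5)
  Y(R9) = 0.5291+0.000j S between n4,n0
  Y(R10) = 0.2907+0.000j S between n4,n1
  Y(L3) = 0.000-0.003393j S between n5,n0
  V1: constraint V(n4)−V(n5) = 13.8
  V2: constraint V(n1)−V(n2) = 27.5
Assemble and solve the 8×8 MNA system:
  V(n1)=18.23-0.2703j  V(n2)=-9.271-0.2703j  V(n3)=9.784-0.5237j  V(n4)=9.664+0.009526j  V(n5)=-4.136+0.009526j  V(n6)=-1.314+0.5021j
  i(V1)=-1.841-0.09243j  i(V2)=-3.230-0.09418j

1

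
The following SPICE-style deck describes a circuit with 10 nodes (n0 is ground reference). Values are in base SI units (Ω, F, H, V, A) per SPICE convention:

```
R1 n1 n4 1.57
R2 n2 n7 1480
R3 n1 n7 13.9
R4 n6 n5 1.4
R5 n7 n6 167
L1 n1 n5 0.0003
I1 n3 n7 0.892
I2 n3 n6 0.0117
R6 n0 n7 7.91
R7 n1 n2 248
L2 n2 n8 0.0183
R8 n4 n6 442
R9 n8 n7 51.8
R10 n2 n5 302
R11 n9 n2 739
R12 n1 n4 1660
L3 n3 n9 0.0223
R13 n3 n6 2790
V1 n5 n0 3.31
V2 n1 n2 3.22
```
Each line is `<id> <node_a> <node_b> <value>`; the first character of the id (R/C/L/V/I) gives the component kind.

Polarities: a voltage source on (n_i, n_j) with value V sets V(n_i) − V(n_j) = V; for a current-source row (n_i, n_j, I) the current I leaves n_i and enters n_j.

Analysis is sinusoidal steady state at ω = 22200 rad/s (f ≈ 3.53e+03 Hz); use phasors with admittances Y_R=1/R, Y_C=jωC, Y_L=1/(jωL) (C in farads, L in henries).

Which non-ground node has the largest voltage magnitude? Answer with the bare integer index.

3

Apply KCL at each of the 9 non-ground nodes and solve the resulting linear system.
Node n1: branches {R1, R3, L1, R7, R12, V2} → V_1 = 1.715-2.881j
Node n2: branches {R2, R7, L2, R10, R11, V2} → V_2 = -1.505-2.881j
Node n3: branches {I1, I2, L3, R13} → V_3 = -567.2-276.0j
Node n4: branches {R1, R8, R12} → V_4 = 1.719-2.872j
Node n5: branches {R4, L1, R10, V1} → V_5 = 3.310+0.000j
Node n6: branches {R4, R5, I2, R8, R13} → V_6 = 3.052-0.1537j
Node n7: branches {R2, R3, R5, I1, R6, R9} → V_7 = 5.004-0.9510j
Node n8: branches {L2, R9} → V_8 = 4.657-0.1652j
Node n9: branches {R11, L3} → V_9 = -518.3+70.19j
Source currents: i(V1)=-0.6326+0.1202j, i(V2)=0.6593-0.09455j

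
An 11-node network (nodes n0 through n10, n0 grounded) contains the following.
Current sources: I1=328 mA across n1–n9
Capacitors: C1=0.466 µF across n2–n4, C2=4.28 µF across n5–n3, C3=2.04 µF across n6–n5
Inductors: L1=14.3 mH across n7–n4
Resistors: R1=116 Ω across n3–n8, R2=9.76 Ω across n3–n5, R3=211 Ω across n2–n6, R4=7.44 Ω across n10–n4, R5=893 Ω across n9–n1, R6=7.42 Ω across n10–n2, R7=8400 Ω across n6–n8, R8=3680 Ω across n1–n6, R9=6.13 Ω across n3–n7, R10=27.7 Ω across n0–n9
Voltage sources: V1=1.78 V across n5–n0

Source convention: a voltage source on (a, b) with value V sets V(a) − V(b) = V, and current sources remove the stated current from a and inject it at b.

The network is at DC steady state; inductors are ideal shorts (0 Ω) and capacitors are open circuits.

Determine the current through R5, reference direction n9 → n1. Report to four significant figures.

Apply KCL at each of the 10 non-ground nodes and solve the resulting linear system.
Node n1: branches {I1, R5, R8} → V_1 = -236.8
Node n2: branches {C1, R3, R6} → V_2 = -0.05973
Node n3: branches {R1, R2, C2, R9} → V_3 = 1.185
Node n4: branches {C1, L1, R4} → V_4 = 0.8217
Node n5: branches {R2, C2, C3, V1} → V_5 = 1.780
Node n6: branches {R3, R7, R8, C3} → V_6 = -12.58
Node n7: branches {L1, R9} → V_7 = 0.8217
Node n8: branches {R1, R7} → V_8 = 0.9979
Node n9: branches {I1, R5, R10} → V_9 = 1.688
Node n10: branches {R4, R6} → V_10 = 0.3804
Source currents: i(L1)=0.05932, i(V1)=-0.06093

0.2671 A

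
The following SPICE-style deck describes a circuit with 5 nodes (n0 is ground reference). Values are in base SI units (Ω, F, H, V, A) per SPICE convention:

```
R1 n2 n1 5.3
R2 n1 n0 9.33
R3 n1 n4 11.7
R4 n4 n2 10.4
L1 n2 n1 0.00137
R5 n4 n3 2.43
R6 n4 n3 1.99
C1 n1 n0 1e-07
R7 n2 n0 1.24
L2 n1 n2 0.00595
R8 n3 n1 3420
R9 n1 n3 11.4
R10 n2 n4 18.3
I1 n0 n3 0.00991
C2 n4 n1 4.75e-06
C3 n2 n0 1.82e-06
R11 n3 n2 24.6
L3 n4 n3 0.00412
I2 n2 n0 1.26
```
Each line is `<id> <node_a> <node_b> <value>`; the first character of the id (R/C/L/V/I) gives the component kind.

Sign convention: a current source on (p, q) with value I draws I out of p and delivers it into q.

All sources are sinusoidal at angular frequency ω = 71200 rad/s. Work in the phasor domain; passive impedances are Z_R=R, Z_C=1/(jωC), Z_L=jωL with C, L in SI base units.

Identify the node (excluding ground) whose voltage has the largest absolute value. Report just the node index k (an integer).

Apply KCL at each of the 4 non-ground nodes and solve the resulting linear system.
Node n1: branches {R1, R2, R3, L1, C1, L2, R8, R9, C2} → V_1 = -1.025+0.1505j
Node n2: branches {R1, R4, L1, R7, L2, R10, C3, R11, I2} → V_2 = -1.379+0.2106j
Node n3: branches {R5, R6, R8, R9, I1, R11, L3} → V_3 = -1.089+0.2393j
Node n4: branches {R3, R4, R5, R6, R10, C2, L3} → V_4 = -1.093+0.2491j

2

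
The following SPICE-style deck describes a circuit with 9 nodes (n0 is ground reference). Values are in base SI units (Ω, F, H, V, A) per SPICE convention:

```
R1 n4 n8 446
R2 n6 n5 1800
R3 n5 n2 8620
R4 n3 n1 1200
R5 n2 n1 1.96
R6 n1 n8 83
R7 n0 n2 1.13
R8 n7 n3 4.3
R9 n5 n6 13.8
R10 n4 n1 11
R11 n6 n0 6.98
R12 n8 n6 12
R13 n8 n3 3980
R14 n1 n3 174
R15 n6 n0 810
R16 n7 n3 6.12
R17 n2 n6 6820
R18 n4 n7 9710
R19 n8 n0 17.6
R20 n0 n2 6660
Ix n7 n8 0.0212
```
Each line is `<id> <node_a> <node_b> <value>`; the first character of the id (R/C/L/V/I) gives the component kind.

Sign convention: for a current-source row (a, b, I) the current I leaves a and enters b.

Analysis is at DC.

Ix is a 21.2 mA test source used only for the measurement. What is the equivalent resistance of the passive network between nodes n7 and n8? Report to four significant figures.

R_eq = 156.3 Ω

MNA unknowns: 8 node voltages V₁..V_8
R1: Y=0.002242 on G[4,8]
R2: Y=0.0005556 on G[6,5]
R3: Y=0.0001160 on G[5,2]
R4: Y=0.0008333 on G[3,1]
R5: Y=0.5102 on G[2,1]
R6: Y=0.01205 on G[1,8]
R7: Y=0.8850 on G[0,2]
R8: Y=0.2326 on G[7,3]
R9: Y=0.07246 on G[5,6]
R10: Y=0.09091 on G[4,1]
R11: Y=0.1433 on G[6,0]
R12: Y=0.08333 on G[8,6]
R13: Y=0.0002513 on G[8,3]
R14: Y=0.005747 on G[1,3]
R15: Y=0.001235 on G[6,0]
R16: Y=0.1634 on G[7,3]
R17: Y=0.0001466 on G[2,6]
R18: Y=0.0001030 on G[4,7]
R19: Y=0.05682 on G[8,0]
R20: Y=0.0001502 on G[0,2]
Ix: z[7]−=0.0212, z[8]+=0.0212
solve → V1=-0.05361, V2=-0.01959, V3=-3.102, V4=-0.05194, V5=0.05765, V6=0.05778, V7=-3.155, V8=0.1582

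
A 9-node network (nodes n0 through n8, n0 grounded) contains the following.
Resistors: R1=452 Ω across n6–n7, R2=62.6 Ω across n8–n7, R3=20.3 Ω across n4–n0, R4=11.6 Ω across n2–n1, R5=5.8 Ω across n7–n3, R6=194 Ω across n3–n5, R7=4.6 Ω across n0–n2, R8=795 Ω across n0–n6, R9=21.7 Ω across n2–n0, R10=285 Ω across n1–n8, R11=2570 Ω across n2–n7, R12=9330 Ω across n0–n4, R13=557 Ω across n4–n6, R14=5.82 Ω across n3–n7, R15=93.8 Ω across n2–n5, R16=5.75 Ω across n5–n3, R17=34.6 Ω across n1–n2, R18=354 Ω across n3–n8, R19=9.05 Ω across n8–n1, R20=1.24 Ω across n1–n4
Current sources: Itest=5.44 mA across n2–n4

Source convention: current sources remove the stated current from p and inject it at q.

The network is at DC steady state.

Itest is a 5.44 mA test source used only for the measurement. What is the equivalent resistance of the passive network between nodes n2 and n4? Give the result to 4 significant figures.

MNA unknowns: 8 node voltages V₁..V_8
R1: Y=0.002212 on G[6,7]
R2: Y=0.01597 on G[8,7]
R3: Y=0.04926 on G[4,0]
R4: Y=0.08621 on G[2,1]
R5: Y=0.1724 on G[7,3]
R6: Y=0.005155 on G[3,5]
R7: Y=0.2174 on G[0,2]
R8: Y=0.001258 on G[0,6]
R9: Y=0.04608 on G[2,0]
R10: Y=0.003509 on G[1,8]
R11: Y=0.0003891 on G[2,7]
R12: Y=0.0001072 on G[0,4]
R13: Y=0.001795 on G[4,6]
R14: Y=0.1718 on G[3,7]
R15: Y=0.01066 on G[2,5]
R16: Y=0.1739 on G[5,3]
R17: Y=0.02890 on G[1,2]
R18: Y=0.002825 on G[3,8]
R19: Y=0.1105 on G[8,1]
R20: Y=0.8065 on G[1,4]
Itest: z[2]−=0.00544, z[4]+=0.00544
solve → V1=0.02615, V2=-0.005882, V3=0.01351, V4=0.03097, V5=0.01242, V6=0.01644, V7=0.01399, V8=0.02442

R_eq = 6.774 Ω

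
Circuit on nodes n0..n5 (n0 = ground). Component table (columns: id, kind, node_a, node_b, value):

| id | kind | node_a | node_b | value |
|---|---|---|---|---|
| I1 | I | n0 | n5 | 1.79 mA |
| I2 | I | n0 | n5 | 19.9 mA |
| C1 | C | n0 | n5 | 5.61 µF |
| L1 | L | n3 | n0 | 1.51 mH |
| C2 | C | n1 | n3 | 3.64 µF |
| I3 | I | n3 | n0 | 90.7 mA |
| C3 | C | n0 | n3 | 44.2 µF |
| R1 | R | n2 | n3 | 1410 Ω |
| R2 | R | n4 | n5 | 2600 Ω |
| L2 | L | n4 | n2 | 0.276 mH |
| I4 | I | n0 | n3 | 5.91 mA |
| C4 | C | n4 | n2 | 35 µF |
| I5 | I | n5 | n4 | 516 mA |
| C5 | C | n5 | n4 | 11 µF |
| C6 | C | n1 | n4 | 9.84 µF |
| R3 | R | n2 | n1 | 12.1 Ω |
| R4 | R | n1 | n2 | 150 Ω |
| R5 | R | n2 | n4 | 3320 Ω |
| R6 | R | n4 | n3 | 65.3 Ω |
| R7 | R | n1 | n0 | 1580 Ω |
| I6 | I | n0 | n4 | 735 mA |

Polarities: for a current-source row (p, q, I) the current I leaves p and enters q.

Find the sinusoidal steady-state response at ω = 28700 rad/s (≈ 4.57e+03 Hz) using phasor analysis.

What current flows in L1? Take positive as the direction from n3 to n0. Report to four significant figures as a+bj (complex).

Apply KCL at each of the 5 non-ground nodes and solve the resulting linear system.
Node n1: branches {C2, C6, R3, R4, R7} → V_1 = 0.1445-3.858j
Node n2: branches {R1, L2, C4, R3, R4, R5} → V_2 = 0.6759-4.973j
Node n3: branches {L1, C2, I3, C3, R1, I4, R6} → V_3 = -0.04559-0.2430j
Node n4: branches {R2, L2, C4, I5, C5, C6, R5, R6, I6} → V_4 = 0.5587-5.028j
Node n5: branches {I1, I2, C1, R2, I5, C5} → V_5 = 0.3678-2.293j

-0.005607+0.001052j A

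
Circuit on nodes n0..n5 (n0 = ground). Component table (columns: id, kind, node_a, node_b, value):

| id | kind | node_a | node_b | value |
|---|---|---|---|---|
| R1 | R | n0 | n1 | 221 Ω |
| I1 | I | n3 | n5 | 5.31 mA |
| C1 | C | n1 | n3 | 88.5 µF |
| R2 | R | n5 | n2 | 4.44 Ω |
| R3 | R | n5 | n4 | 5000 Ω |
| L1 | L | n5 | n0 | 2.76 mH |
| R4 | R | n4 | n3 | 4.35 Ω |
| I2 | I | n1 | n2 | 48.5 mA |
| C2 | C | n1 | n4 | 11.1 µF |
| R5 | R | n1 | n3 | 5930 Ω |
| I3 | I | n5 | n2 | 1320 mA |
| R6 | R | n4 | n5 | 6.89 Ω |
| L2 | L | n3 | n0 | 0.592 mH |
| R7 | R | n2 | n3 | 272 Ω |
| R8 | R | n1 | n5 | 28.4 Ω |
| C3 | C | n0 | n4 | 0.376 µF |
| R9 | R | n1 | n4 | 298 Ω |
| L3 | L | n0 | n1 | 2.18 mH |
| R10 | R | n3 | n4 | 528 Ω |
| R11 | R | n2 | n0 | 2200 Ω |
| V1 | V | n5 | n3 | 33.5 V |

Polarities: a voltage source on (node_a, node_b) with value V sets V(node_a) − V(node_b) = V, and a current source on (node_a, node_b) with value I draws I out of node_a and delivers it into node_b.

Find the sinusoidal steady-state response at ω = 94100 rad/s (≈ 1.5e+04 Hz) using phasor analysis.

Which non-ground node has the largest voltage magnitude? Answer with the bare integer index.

2

Element admittances at ω=94100 rad/s:
  Y(R1) = 0.004525+0.000j S between n0,n1
  I1: injects 0.00531 A into n5 (from n3)
  Y(C1) = 0.000+8.328j S between n1,n3
  Y(R2) = 0.2252+0.000j S between n5,n2
  Y(R3) = 0.0002000+0.000j S between n5,n4
  Y(L1) = 0.000-0.003850j S between n5,n0
  Y(R4) = 0.2299+0.000j S between n4,n3
  I2: injects 0.0485 A into n2 (from n1)
  Y(C2) = 0.000+1.045j S between n1,n4
  Y(R5) = 0.0001686+0.000j S between n1,n3
  I3: injects 1.32 A into n2 (from n5)
  Y(R6) = 0.1451+0.000j S between n4,n5
  Y(L2) = 0.000-0.01795j S between n3,n0
  Y(R7) = 0.003676+0.000j S between n2,n3
  Y(R8) = 0.03521+0.000j S between n1,n5
  Y(C3) = 0.000+0.03538j S between n0,n4
  Y(R9) = 0.003356+0.000j S between n1,n4
  Y(L3) = 0.000-0.004875j S between n0,n1
  Y(R10) = 0.001894+0.000j S between n3,n4
  Y(R11) = 0.0004545+0.000j S between n2,n0
  V1: constraint V(n5)−V(n3) = 33.5
Assemble and solve the 6×6 MNA system:
  V(n1)=-4.435+18.94j  V(n2)=34.21+19.58j  V(n3)=-4.664+19.62j  V(n4)=-2.513+14.57j  V(n5)=28.84+19.62j
  i(V1)=-5.908-0.6551j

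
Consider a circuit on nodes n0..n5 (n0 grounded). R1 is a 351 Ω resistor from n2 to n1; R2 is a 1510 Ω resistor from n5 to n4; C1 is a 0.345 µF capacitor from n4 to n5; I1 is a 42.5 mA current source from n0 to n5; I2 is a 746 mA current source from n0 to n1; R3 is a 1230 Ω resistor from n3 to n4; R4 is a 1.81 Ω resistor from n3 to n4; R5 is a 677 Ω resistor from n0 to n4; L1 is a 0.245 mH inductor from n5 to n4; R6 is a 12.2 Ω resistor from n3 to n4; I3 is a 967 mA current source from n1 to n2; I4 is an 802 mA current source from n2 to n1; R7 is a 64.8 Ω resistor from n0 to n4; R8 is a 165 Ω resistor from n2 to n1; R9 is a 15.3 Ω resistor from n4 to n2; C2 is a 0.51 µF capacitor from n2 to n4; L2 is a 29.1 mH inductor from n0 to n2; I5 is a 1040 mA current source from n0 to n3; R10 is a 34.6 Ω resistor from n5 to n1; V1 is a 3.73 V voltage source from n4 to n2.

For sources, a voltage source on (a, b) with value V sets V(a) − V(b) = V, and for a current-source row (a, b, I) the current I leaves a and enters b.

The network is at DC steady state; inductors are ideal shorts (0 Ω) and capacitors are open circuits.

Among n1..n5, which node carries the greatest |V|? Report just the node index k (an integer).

Element admittances at DC:
  Y(R1) = 0.002849 S between n2,n1
  Y(R2) = 0.0006623 S between n5,n4
  Y(C1) = 0.000 S between n4,n5
  I1: injects 0.0425 A into n5 (from n0)
  I2: injects 0.746 A into n1 (from n0)
  Y(R3) = 0.0008130 S between n3,n4
  Y(R4) = 0.5525 S between n3,n4
  Y(R5) = 0.001477 S between n0,n4
  L1: short n5↔n4 (DC inductor)
  Y(R6) = 0.08197 S between n3,n4
  I3: injects 0.967 A into n2 (from n1)
  I4: injects 0.802 A into n1 (from n2)
  Y(R7) = 0.01543 S between n0,n4
  Y(R8) = 0.006061 S between n2,n1
  Y(R9) = 0.06536 S between n4,n2
  Y(C2) = 0.000 S between n2,n4
  L2: short n0↔n2 (DC inductor)
  I5: injects 1.04 A into n3 (from n0)
  Y(R10) = 0.02890 S between n5,n1
  V1: constraint V(n4)−V(n2) = 3.73
Assemble and solve the 8×8 MNA system:
  V(n1)=18.22  V(n2)=0.000  V(n3)=5.367  V(n4)=3.730  V(n5)=3.730
  i(L1)=0.4612  i(L2)=-1.765  i(V1)=1.194

1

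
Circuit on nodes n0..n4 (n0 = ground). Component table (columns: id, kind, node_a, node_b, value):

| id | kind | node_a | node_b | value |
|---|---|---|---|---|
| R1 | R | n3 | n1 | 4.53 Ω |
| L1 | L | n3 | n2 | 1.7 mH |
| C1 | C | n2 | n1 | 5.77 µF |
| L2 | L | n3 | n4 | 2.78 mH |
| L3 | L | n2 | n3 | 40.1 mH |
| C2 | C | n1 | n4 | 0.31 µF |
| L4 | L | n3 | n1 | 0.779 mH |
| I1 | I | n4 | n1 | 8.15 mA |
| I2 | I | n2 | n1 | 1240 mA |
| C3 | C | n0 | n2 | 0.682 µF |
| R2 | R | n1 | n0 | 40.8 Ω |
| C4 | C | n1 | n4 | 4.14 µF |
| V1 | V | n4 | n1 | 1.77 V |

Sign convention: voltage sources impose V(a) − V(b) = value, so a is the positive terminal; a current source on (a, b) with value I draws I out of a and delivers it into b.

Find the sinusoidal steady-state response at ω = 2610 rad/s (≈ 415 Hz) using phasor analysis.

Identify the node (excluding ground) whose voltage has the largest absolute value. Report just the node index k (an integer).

2

Element admittances at ω=2610 rad/s:
  Y(R1) = 0.2208+0.000j S between n3,n1
  Y(L1) = 0.000-0.2254j S between n3,n2
  Y(C1) = 0.000+0.01506j S between n2,n1
  Y(L2) = 0.000-0.1378j S between n3,n4
  Y(L3) = 0.000-0.009555j S between n2,n3
  Y(C2) = 0.000+0.0008091j S between n1,n4
  Y(L4) = 0.000-0.4918j S between n3,n1
  I1: injects 0.00815 A into n1 (from n4)
  I2: injects 1.24 A into n1 (from n2)
  Y(C3) = 0.000+0.001780j S between n0,n2
  Y(R2) = 0.02451+0.000j S between n1,n0
  Y(C4) = 0.000+0.01081j S between n1,n4
  V1: constraint V(n4)−V(n1) = 1.77
Assemble and solve the 5×5 MNA system:
  V(n1)=-0.5690+0.06874j  V(n2)=-0.9465-7.834j  V(n3)=-0.9152-1.990j  V(n4)=1.201+0.06874j
  i(V1)=-0.2919+0.2711j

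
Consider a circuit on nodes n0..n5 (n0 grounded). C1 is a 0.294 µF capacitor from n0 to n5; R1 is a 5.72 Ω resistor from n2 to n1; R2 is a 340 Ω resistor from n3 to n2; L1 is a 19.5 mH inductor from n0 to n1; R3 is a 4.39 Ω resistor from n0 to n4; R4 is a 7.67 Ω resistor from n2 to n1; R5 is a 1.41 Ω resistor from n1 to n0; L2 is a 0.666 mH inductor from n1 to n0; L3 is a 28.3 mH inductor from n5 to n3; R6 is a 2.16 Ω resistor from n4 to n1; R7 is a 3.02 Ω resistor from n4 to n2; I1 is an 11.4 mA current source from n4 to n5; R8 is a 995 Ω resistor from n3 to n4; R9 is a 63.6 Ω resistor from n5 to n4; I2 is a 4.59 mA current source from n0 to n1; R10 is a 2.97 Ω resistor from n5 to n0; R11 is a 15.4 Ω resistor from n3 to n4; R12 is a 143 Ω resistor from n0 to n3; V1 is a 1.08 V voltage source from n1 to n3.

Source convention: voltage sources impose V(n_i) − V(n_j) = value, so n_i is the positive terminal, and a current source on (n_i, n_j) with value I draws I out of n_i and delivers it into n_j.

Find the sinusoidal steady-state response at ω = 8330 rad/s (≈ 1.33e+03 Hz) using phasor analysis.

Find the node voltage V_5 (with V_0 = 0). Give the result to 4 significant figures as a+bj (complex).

0.02912+0.01286j V

MNA unknowns: 5 node voltages V₁..V_5 plus 1 source current (V1)
C1: Y=0.000+0.002449j on G[0,5]
R1: Y=0.1748+0.000j on G[2,1]
R2: Y=0.002941+0.000j on G[3,2]
L1: Y=0.000-0.006156j on G[0,1]
R3: Y=0.2278+0.000j on G[0,4]
R4: Y=0.1304+0.000j on G[2,1]
R5: Y=0.7092+0.000j on G[1,0]
L2: Y=0.000-0.1803j on G[1,0]
L3: Y=0.000-0.004242j on G[5,3]
R6: Y=0.4630+0.000j on G[4,1]
R7: Y=0.3311+0.000j on G[4,2]
I1: z[4]−=0.0114, z[5]+=0.0114
R8: Y=0.001005+0.000j on G[3,4]
R9: Y=0.01572+0.000j on G[5,4]
I2: z[0]−=0.00459, z[1]+=0.00459
R10: Y=0.3367+0.000j on G[5,0]
R11: Y=0.06494+0.000j on G[3,4]
R12: Y=0.006993+0.000j on G[0,3]
V1: row V1−V3=1.08, i_V1 at 1,3
solve → V1=0.02575+0.0003949j, V2=-0.02928+0.0004538j, V3=-1.054+0.0003949j, V4=-0.07089+0.0005086j, V5=0.02912+0.01286j
aux → i_V1=-0.07528+0.004591j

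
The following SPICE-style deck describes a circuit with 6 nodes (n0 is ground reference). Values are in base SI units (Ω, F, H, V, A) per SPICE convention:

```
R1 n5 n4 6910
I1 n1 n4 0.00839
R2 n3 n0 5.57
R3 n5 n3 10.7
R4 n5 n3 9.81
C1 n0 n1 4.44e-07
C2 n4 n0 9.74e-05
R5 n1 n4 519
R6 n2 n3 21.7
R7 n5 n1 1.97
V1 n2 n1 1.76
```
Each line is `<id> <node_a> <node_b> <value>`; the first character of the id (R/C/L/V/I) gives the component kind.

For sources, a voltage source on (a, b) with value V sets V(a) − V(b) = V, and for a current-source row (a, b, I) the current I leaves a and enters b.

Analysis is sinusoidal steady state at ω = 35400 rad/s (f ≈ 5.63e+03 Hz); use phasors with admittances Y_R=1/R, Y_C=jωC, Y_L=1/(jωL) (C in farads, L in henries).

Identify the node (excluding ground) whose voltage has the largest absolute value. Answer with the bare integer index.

2

MNA unknowns: 5 node voltages V₁..V_5 plus 1 source current (V1)
R1: Y=0.0001447+0.000j on G[5,4]
I1: z[1]−=0.00839, z[4]+=0.00839
R2: Y=0.1795+0.000j on G[3,0]
R3: Y=0.09346+0.000j on G[5,3]
R4: Y=0.1019+0.000j on G[5,3]
C1: Y=0.000+0.01572j on G[0,1]
C2: Y=0.000+3.448j on G[4,0]
R5: Y=0.001927+0.000j on G[1,4]
R6: Y=0.04608+0.000j on G[2,3]
R7: Y=0.5076+0.000j on G[5,1]
V1: row V2−V1=1.76, i_V1 at 2,1
solve → V1=-0.4995+0.08377j, V2=1.260+0.08377j, V3=-0.03374+0.04275j, V4=5.113e-05-0.002139j, V5=-0.3700+0.07235j
aux → i_V1=-0.05964-0.001890j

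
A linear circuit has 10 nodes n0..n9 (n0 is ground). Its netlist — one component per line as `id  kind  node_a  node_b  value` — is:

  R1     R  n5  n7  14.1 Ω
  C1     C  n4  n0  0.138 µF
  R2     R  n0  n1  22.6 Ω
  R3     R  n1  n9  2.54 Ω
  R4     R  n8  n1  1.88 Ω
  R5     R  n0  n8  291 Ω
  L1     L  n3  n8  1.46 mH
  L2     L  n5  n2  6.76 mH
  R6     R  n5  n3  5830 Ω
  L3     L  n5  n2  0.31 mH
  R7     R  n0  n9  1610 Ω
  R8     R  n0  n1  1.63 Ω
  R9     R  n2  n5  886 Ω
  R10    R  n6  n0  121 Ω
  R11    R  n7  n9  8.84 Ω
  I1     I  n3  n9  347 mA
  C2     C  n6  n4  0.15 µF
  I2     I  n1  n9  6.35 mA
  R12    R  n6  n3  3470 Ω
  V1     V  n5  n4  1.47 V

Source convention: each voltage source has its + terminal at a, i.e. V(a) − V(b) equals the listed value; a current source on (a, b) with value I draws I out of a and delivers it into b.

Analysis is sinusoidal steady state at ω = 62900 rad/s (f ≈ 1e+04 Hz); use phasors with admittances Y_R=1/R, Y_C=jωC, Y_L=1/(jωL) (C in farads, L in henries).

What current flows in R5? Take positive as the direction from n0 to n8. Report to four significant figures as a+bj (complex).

MNA unknowns: 9 node voltages V₁..V_9 plus 1 source current (V1)
R1: Y=0.07092+0.000j on G[5,7]
C1: Y=0.000+0.008680j on G[4,0]
R2: Y=0.04425+0.000j on G[0,1]
R3: Y=0.3937+0.000j on G[1,9]
R4: Y=0.5319+0.000j on G[8,1]
R5: Y=0.003436+0.000j on G[0,8]
L1: Y=0.000-0.01089j on G[3,8]
L2: Y=0.000-0.002352j on G[5,2]
R6: Y=0.0001715+0.000j on G[5,3]
L3: Y=0.000-0.05128j on G[5,2]
R7: Y=0.0006211+0.000j on G[0,9]
R8: Y=0.6135+0.000j on G[0,1]
R9: Y=0.001129+0.000j on G[2,5]
R10: Y=0.008264+0.000j on G[6,0]
R11: Y=0.1131+0.000j on G[7,9]
I1: z[3]−=0.347, z[9]+=0.347
C2: Y=0.000+0.009435j on G[6,4]
I2: z[1]−=0.00635, z[9]+=0.00635
R12: Y=0.0002882+0.000j on G[6,3]
V1: row V5−V4=1.47, i_V1 at 5,4
solve → V1=0.01067+0.01482j, V2=1.023-0.09928j, V3=-1.955-31.75j, V4=-0.4474-0.09928j, V5=1.023-0.09928j, V6=-0.7582-0.7268j, V7=0.9585-0.03614j, V8=-0.6360+0.04156j, V9=0.9183+0.003438j
aux → i_V1=-0.005059-0.0009508j

0.002185-0.0001428j A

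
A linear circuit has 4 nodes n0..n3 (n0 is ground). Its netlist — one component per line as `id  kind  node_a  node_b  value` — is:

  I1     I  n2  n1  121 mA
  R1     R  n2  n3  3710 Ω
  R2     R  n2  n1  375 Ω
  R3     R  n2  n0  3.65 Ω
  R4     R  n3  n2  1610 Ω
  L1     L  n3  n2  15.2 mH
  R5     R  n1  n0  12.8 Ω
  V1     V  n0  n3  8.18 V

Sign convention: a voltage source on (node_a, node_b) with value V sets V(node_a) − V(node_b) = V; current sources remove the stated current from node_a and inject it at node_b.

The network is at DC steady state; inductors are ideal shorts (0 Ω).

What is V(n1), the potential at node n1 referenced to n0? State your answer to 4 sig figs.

MNA unknowns: 3 node voltages V₁..V_3 plus 2 source currents (L1, V1)
I1: z[2]−=0.121, z[1]+=0.121
R1: Y=0.0002695 on G[2,3]
R2: Y=0.002667 on G[2,1]
R3: Y=0.2740 on G[2,0]
R4: Y=0.0006211 on G[3,2]
L1: row V3−V2=0, i_L1 at 3,2
R5: Y=0.07812 on G[1,0]
V1: row V0−V3=8.18, i_V1 at 0,3
solve → V1=1.228, V2=-8.180, V3=-8.180
aux → i_L1=-2.145, i_V1=-2.145

1.228 V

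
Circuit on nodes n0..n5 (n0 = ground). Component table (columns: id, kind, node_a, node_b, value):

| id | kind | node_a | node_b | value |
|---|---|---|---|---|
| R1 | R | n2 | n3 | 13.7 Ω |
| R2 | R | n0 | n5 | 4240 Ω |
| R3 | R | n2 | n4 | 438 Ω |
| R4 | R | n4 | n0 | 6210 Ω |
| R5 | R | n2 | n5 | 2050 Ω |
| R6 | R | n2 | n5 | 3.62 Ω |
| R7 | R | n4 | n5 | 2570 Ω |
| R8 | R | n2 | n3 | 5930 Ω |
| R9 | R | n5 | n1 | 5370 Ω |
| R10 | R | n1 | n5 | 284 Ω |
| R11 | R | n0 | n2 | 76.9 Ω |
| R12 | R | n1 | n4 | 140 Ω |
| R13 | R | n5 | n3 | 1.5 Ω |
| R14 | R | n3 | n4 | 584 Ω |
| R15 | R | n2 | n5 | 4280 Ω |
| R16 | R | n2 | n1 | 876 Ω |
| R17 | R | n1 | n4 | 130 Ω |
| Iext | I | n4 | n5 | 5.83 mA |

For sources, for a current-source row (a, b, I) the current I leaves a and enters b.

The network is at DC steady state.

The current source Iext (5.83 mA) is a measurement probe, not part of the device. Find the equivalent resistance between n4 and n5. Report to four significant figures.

R_eq = 122.6 Ω

Apply KCL at each of the 5 non-ground nodes and solve the resulting linear system.
Node n1: branches {R9, R10, R12, R16, R17} → V_1 = -0.5234
Node n2: branches {R1, R3, R5, R6, R8, R11, R15, R16} → V_2 = 0.008374
Node n3: branches {R1, R8, R13, R14} → V_3 = 0.01317
Node n4: branches {R3, R4, R7, R12, R14, R17, Iext} → V_4 = -0.6990
Node n5: branches {R2, R5, R6, R7, R9, R10, R13, R15, Iext} → V_5 = 0.01552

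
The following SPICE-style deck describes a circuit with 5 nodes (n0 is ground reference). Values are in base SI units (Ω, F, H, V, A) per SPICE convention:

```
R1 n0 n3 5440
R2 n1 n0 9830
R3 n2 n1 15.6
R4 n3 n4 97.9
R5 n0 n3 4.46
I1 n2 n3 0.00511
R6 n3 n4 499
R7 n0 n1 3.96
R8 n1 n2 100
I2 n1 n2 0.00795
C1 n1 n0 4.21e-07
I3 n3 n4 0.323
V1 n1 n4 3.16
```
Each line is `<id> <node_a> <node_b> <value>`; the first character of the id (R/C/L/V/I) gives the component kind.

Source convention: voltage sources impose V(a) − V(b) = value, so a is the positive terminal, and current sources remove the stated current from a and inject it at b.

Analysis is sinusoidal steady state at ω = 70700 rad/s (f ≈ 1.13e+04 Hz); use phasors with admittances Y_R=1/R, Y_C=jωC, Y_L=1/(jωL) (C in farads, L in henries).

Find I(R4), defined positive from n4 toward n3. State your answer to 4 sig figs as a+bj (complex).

-0.004648-0.001379j A

Apply KCL at each of the 4 non-ground nodes and solve the resulting linear system.
Node n1: branches {R2, R3, R7, R8, I2, C1, V1} → V_1 = 1.264-0.1423j
Node n2: branches {R3, I1, R8, I2} → V_2 = 1.302-0.1423j
Node n3: branches {R1, R4, R5, I1, R6, I3} → V_3 = -1.441-0.007350j
Node n4: branches {R4, R6, I3, V1} → V_4 = -1.896-0.1423j
Source currents: i(V1)=-0.3286-0.001649j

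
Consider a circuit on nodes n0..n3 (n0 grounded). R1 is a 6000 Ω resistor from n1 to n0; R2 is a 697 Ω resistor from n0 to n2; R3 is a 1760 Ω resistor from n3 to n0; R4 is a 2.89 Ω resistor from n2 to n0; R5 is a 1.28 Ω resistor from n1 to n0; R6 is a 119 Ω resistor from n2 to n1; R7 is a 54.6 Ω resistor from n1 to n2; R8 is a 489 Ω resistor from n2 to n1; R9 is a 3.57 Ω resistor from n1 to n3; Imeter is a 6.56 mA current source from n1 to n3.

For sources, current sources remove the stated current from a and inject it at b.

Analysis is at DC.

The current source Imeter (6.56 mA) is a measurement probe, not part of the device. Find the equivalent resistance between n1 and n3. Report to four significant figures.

R_eq = 3.563 Ω

Apply KCL at each of the 3 non-ground nodes and solve the resulting linear system.
Node n1: branches {R1, R5, R6, R7, R8, R9, Imeter} → V_1 = -1.642e-05
Node n2: branches {R2, R4, R6, R7, R8} → V_2 = -1.256e-06
Node n3: branches {R3, R9, Imeter} → V_3 = 0.02336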